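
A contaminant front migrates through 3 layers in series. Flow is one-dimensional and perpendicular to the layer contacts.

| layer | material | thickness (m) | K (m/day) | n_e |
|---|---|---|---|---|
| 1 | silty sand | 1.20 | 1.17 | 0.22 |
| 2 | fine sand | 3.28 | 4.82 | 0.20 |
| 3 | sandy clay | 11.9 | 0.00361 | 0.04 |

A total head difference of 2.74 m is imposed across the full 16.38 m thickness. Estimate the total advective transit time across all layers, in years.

4.60

With flow normal to the layers, continuity requires the same specific discharge q through every layer.
Σ(b_i/K_i) = 1.20/1.17 + 3.28/4.82 + 11.9/0.00361 = 3298 d.
q = Δh / Σ(b_i/K_i) = 2.74 / 3298 = 0.0008308 m/day.
In each layer the seepage velocity is v_i = q/n_i, so the layer transit time is t_i = b_i·n_i / q:
  layer 1 (silty sand): t_1 = 1.20 × 0.22 / 0.0008308 = 317.8 d
  layer 2 (fine sand): t_2 = 3.28 × 0.20 / 0.0008308 = 789.6 d
  layer 3 (sandy clay): t_3 = 11.9 × 0.04 / 0.0008308 = 573.0 d
Total t = Σ t_i = 1680 days = 4.601 years.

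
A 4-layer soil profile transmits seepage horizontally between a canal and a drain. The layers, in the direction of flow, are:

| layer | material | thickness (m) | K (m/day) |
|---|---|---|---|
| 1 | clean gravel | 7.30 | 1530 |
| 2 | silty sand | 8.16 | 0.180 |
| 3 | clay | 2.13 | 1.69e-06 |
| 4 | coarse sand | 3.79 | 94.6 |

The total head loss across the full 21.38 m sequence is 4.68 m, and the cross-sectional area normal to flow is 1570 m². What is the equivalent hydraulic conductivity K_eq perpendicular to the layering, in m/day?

Flow is perpendicular to layering, so the layers act in series and the equivalent K is the thickness-weighted harmonic mean.
Total thickness L = 7.30 + 8.16 + 2.13 + 3.79 = 21.38 m.
Σ(b_i/K_i) = 7.30/1530 + 8.16/0.180 + 2.13/1.69e-06 + 3.79/94.6 = 1.260e+06 d.
K_eq = L / Σ(b_i/K_i) = 21.38 / 1.260e+06 = 1.696e-05 m/day.

1.70e-05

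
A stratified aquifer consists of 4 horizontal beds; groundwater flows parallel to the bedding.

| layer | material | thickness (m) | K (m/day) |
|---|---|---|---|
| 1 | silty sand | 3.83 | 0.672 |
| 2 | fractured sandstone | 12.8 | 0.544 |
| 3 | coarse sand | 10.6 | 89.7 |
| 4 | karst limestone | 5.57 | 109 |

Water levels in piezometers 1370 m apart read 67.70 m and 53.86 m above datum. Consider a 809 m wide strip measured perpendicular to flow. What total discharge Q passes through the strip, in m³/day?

12800

Flow is parallel to layering, so each bed carries its own Darcy discharge and the transmissivities add.
Σ(K_i·b_i) = 0.672×3.83 + 0.544×12.8 + 89.7×10.6 + 109×5.57 = 1567 m²/day.
Hydraulic gradient i = (67.70 − 53.86) / 1370 = 13.84 / 1370 = 0.01010.
Q = Σ(K_i·b_i) · W · i = 1567 × 809 × 0.01010 = 12811 m³/day.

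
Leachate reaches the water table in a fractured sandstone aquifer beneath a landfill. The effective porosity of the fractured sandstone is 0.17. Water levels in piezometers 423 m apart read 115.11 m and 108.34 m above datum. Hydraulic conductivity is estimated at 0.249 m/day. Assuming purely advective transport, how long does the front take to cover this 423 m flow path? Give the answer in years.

49.4

Hydraulic gradient i = (115.11 − 108.34) / 423 = 6.77 / 423 = 0.01600.
Darcy flux q = K · i = 0.2490 × 0.01600 = 0.003985 m/day.
Seepage velocity v = q / n_e = 0.003985 / 0.17 = 0.02344 m/day.
Travel time t = L / v = 423 / 0.02344 = 18044 days = 49.40 years.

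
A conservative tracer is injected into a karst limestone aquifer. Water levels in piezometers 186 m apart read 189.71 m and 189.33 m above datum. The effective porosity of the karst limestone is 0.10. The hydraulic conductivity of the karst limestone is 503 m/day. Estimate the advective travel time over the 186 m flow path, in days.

18.1

Hydraulic gradient i = (189.71 − 189.33) / 186 = 0.38 / 186 = 0.002043.
Darcy flux q = K · i = 503.0 × 0.002043 = 1.028 m/day.
Seepage velocity v = q / n_e = 1.028 / 0.10 = 10.28 m/day.
Travel time t = L / v = 186 / 10.28 = 18.10 days.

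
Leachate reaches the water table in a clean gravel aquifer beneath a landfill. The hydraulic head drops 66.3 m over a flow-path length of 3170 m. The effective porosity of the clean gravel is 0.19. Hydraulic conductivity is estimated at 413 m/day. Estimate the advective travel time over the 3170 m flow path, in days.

69.7

Hydraulic gradient i = Δh / L = 66.3 / 3170 = 0.02091.
Darcy flux q = K · i = 413.0 × 0.02091 = 8.638 m/day.
Seepage velocity v = q / n_e = 8.638 / 0.19 = 45.46 m/day.
Travel time t = L / v = 3170 / 45.46 = 69.73 days.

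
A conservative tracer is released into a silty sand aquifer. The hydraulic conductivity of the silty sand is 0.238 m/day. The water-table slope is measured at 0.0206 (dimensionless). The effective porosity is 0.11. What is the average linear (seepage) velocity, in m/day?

0.0446

Hydraulic gradient i = 0.0206.
Darcy flux q = K · i = 0.2380 × 0.02060 = 0.004903 m/day.
Seepage velocity v = q / n_e = 0.004903 / 0.11 = 0.04457 m/day.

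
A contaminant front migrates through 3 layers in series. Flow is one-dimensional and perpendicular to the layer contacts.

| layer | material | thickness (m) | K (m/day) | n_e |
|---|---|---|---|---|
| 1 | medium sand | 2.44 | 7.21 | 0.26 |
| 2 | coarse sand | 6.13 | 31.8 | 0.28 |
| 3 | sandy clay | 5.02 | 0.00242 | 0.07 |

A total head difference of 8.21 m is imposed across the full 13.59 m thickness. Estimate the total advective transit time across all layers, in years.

With flow normal to the layers, continuity requires the same specific discharge q through every layer.
Σ(b_i/K_i) = 2.44/7.21 + 6.13/31.8 + 5.02/0.00242 = 2075 d.
q = Δh / Σ(b_i/K_i) = 8.21 / 2075 = 0.003957 m/day.
In each layer the seepage velocity is v_i = q/n_i, so the layer transit time is t_i = b_i·n_i / q:
  layer 1 (medium sand): t_1 = 2.44 × 0.26 / 0.003957 = 160.3 d
  layer 2 (coarse sand): t_2 = 6.13 × 0.28 / 0.003957 = 433.8 d
  layer 3 (sandy clay): t_3 = 5.02 × 0.07 / 0.003957 = 88.81 d
Total t = Σ t_i = 682.9 days = 1.870 years.

1.87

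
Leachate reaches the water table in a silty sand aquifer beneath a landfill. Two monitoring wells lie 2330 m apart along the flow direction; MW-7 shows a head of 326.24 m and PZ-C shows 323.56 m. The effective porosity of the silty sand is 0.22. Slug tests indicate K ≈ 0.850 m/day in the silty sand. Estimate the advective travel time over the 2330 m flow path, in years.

Hydraulic gradient i = (326.24 − 323.56) / 2330 = 2.68 / 2330 = 0.001150.
Darcy flux q = K · i = 0.8500 × 0.001150 = 0.0009777 m/day.
Seepage velocity v = q / n_e = 0.0009777 / 0.22 = 0.004444 m/day.
Travel time t = L / v = 2330 / 0.004444 = 5.243e+05 days = 1435 years.

1440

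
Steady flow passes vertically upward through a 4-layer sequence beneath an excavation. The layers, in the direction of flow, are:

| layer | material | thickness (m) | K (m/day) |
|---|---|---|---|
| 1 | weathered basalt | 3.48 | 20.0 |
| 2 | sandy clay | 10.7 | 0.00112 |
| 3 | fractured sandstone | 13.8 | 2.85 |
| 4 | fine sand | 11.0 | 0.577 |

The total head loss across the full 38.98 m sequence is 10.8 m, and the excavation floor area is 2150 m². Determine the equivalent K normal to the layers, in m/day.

0.00407

Flow is perpendicular to layering, so the layers act in series and the equivalent K is the thickness-weighted harmonic mean.
Total thickness L = 3.48 + 10.7 + 13.8 + 11.0 = 38.98 m.
Σ(b_i/K_i) = 3.48/20.0 + 10.7/0.00112 + 13.8/2.85 + 11.0/0.577 = 9578 d.
K_eq = L / Σ(b_i/K_i) = 38.98 / 9578 = 0.004070 m/day.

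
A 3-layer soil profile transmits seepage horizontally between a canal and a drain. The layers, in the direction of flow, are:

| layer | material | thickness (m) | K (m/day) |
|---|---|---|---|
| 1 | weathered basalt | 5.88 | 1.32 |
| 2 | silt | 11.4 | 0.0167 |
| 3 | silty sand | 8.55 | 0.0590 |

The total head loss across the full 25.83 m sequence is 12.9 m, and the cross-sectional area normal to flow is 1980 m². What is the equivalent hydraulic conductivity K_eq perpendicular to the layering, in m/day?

0.0310

Flow is perpendicular to layering, so the layers act in series and the equivalent K is the thickness-weighted harmonic mean.
Total thickness L = 5.88 + 11.4 + 8.55 = 25.83 m.
Σ(b_i/K_i) = 5.88/1.32 + 11.4/0.0167 + 8.55/0.0590 = 832.0 d.
K_eq = L / Σ(b_i/K_i) = 25.83 / 832.0 = 0.03105 m/day.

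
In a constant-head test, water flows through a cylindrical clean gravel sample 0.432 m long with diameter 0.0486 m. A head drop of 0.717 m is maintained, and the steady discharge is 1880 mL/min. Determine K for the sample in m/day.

Cross-sectional area A = π·(d/2)² = π × (0.0486/2)² = 0.001855 m².
Convert discharge: 1880 mL/min = 3.133e-05 m³/s.
Darcy's law rearranged: K = Q·L / (A·Δh) = 3.133e-05 × 0.432 / (0.001855 × 0.717) = 0.01018 m/s = 879.3 m/day.

879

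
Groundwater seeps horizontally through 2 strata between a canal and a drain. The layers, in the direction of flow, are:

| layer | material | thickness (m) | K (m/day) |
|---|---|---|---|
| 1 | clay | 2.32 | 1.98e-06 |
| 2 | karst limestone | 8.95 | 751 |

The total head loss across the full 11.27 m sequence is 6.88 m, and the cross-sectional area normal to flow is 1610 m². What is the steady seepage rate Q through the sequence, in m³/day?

0.00945

Flow is perpendicular to layering, so the layers act in series and the equivalent K is the thickness-weighted harmonic mean.
Total thickness L = 2.32 + 8.95 = 11.27 m.
Σ(b_i/K_i) = 2.32/1.98e-06 + 8.95/751 = 1.172e+06 d.
K_eq = L / Σ(b_i/K_i) = 11.27 / 1.172e+06 = 9.618e-06 m/day.
Q = K_eq · A · (Δh/L) = 9.618e-06 × 1610 × (6.88/11.27) = 0.009453 m³/day.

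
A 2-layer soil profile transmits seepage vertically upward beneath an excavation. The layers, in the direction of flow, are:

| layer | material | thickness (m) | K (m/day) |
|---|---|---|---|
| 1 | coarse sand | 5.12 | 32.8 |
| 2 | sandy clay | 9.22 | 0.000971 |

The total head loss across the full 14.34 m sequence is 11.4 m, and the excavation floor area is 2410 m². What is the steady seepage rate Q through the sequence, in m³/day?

2.89

Flow is perpendicular to layering, so the layers act in series and the equivalent K is the thickness-weighted harmonic mean.
Total thickness L = 5.12 + 9.22 = 14.34 m.
Σ(b_i/K_i) = 5.12/32.8 + 9.22/0.000971 = 9496 d.
K_eq = L / Σ(b_i/K_i) = 14.34 / 9496 = 0.001510 m/day.
Q = K_eq · A · (Δh/L) = 0.001510 × 2410 × (11.4/14.34) = 2.893 m³/day.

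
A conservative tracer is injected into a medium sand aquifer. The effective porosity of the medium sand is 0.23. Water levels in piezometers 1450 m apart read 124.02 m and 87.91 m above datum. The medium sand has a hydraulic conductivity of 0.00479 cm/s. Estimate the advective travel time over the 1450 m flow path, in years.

8.86

Convert K: 0.00479 cm/s × 864 = 4.139 m/day.
Hydraulic gradient i = (124.02 − 87.91) / 1450 = 36.11 / 1450 = 0.02490.
Darcy flux q = K · i = 4.139 × 0.02490 = 0.1031 m/day.
Seepage velocity v = q / n_e = 0.1031 / 0.23 = 0.4481 m/day.
Travel time t = L / v = 1450 / 0.4481 = 3236 days = 8.859 years.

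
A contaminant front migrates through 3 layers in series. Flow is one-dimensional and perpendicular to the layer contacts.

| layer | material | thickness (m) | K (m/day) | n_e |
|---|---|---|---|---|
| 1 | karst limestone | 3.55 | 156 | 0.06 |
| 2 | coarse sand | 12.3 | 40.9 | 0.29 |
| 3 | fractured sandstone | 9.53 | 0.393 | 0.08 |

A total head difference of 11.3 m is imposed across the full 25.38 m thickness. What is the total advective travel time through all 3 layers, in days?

With flow normal to the layers, continuity requires the same specific discharge q through every layer.
Σ(b_i/K_i) = 3.55/156 + 12.3/40.9 + 9.53/0.393 = 24.57 d.
q = Δh / Σ(b_i/K_i) = 11.3 / 24.57 = 0.4599 m/day.
In each layer the seepage velocity is v_i = q/n_i, so the layer transit time is t_i = b_i·n_i / q:
  layer 1 (karst limestone): t_1 = 3.55 × 0.06 / 0.4599 = 0.4632 d
  layer 2 (coarse sand): t_2 = 12.3 × 0.29 / 0.4599 = 7.757 d
  layer 3 (fractured sandstone): t_3 = 9.53 × 0.08 / 0.4599 = 1.658 d
Total t = Σ t_i = 9.878 days.

9.88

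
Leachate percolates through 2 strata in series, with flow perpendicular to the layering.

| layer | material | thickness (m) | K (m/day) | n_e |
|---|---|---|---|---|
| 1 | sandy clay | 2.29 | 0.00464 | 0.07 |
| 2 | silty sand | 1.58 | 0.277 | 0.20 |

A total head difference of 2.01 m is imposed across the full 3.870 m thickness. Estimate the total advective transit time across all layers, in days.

With flow normal to the layers, continuity requires the same specific discharge q through every layer.
Σ(b_i/K_i) = 2.29/0.00464 + 1.58/0.277 = 499.2 d.
q = Δh / Σ(b_i/K_i) = 2.01 / 499.2 = 0.004026 m/day.
In each layer the seepage velocity is v_i = q/n_i, so the layer transit time is t_i = b_i·n_i / q:
  layer 1 (sandy clay): t_1 = 2.29 × 0.07 / 0.004026 = 39.81 d
  layer 2 (silty sand): t_2 = 1.58 × 0.20 / 0.004026 = 78.49 d
Total t = Σ t_i = 118.3 days.

118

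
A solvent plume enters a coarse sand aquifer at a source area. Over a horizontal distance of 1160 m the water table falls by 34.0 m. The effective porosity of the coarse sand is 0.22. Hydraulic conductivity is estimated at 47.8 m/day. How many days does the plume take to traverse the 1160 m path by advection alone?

182

Hydraulic gradient i = Δh / L = 34.0 / 1160 = 0.02931.
Darcy flux q = K · i = 47.80 × 0.02931 = 1.401 m/day.
Seepage velocity v = q / n_e = 1.401 / 0.22 = 6.368 m/day.
Travel time t = L / v = 1160 / 6.368 = 182.2 days.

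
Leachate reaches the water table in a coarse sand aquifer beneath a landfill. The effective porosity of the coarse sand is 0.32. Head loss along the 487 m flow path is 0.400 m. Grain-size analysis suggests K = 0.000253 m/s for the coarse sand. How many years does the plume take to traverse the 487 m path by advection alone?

23.8

Convert K: 0.000253 m/s × 86400 = 21.86 m/day.
Hydraulic gradient i = Δh / L = 0.400 / 487 = 0.0008214.
Darcy flux q = K · i = 21.86 × 0.0008214 = 0.01795 m/day.
Seepage velocity v = q / n_e = 0.01795 / 0.32 = 0.05611 m/day.
Travel time t = L / v = 487 / 0.05611 = 8680 days = 23.76 years.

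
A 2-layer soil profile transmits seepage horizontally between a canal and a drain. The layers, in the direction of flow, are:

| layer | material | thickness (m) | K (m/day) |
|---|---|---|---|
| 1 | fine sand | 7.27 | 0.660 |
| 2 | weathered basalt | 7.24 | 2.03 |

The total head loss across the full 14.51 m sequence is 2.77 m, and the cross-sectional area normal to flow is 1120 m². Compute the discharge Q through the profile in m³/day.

213

Flow is perpendicular to layering, so the layers act in series and the equivalent K is the thickness-weighted harmonic mean.
Total thickness L = 7.27 + 7.24 = 14.51 m.
Σ(b_i/K_i) = 7.27/0.660 + 7.24/2.03 = 14.58 d.
K_eq = L / Σ(b_i/K_i) = 14.51 / 14.58 = 0.9951 m/day.
Q = K_eq · A · (Δh/L) = 0.9951 × 1120 × (2.77/14.51) = 212.8 m³/day.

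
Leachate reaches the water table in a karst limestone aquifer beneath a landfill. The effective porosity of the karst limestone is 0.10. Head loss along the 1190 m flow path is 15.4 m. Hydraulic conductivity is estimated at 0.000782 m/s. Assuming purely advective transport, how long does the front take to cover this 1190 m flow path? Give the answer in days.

136

Convert K: 0.000782 m/s × 86400 = 67.56 m/day.
Hydraulic gradient i = Δh / L = 15.4 / 1190 = 0.01294.
Darcy flux q = K · i = 67.56 × 0.01294 = 0.8744 m/day.
Seepage velocity v = q / n_e = 0.8744 / 0.10 = 8.744 m/day.
Travel time t = L / v = 1190 / 8.744 = 136.1 days.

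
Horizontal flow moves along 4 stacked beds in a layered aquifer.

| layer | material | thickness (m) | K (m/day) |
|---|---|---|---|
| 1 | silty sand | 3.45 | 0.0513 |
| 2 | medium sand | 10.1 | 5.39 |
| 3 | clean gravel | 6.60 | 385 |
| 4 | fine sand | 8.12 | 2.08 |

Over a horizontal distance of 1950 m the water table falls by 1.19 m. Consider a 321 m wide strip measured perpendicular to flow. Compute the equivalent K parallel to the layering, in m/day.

92.4

Flow is parallel to layering, so each bed carries its own Darcy discharge and the transmissivities add.
Σ(K_i·b_i) = 0.0513×3.45 + 5.39×10.1 + 385×6.60 + 2.08×8.12 = 2613 m²/day.
Total thickness b = 28.27 m, so K_eq = Σ(K_i·b_i)/b = 92.41 m/day.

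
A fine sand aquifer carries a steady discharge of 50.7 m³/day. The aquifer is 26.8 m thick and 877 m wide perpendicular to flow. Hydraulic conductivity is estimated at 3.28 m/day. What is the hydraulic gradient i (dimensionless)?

0.000658

Cross-sectional area A = 877 × 26.8 = 23504 m².
From Q = K·A·i, i = Q / (K·A) = 50.7 / (3.280 × 23504) = 0.0006577.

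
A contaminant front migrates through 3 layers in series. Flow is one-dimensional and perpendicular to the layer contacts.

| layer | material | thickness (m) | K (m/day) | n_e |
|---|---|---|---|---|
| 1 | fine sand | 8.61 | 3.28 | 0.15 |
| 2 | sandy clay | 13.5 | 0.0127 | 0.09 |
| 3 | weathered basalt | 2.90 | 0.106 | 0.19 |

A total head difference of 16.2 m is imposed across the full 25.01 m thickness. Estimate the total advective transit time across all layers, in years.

0.565

With flow normal to the layers, continuity requires the same specific discharge q through every layer.
Σ(b_i/K_i) = 8.61/3.28 + 13.5/0.0127 + 2.90/0.106 = 1093 d.
q = Δh / Σ(b_i/K_i) = 16.2 / 1093 = 0.01482 m/day.
In each layer the seepage velocity is v_i = q/n_i, so the layer transit time is t_i = b_i·n_i / q:
  layer 1 (fine sand): t_1 = 8.61 × 0.15 / 0.01482 = 87.13 d
  layer 2 (sandy clay): t_2 = 13.5 × 0.09 / 0.01482 = 81.97 d
  layer 3 (weathered basalt): t_3 = 2.90 × 0.19 / 0.01482 = 37.17 d
Total t = Σ t_i = 206.3 days = 0.5648 years.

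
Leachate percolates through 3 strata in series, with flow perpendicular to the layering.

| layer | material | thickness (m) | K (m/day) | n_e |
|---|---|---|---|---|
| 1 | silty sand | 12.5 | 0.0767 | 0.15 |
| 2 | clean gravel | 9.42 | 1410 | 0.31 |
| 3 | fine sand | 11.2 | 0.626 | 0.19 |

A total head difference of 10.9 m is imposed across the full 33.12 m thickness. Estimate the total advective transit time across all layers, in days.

115

With flow normal to the layers, continuity requires the same specific discharge q through every layer.
Σ(b_i/K_i) = 12.5/0.0767 + 9.42/1410 + 11.2/0.626 = 180.9 d.
q = Δh / Σ(b_i/K_i) = 10.9 / 180.9 = 0.06026 m/day.
In each layer the seepage velocity is v_i = q/n_i, so the layer transit time is t_i = b_i·n_i / q:
  layer 1 (silty sand): t_1 = 12.5 × 0.15 / 0.06026 = 31.11 d
  layer 2 (clean gravel): t_2 = 9.42 × 0.31 / 0.06026 = 48.46 d
  layer 3 (fine sand): t_3 = 11.2 × 0.19 / 0.06026 = 35.31 d
Total t = Σ t_i = 114.9 days.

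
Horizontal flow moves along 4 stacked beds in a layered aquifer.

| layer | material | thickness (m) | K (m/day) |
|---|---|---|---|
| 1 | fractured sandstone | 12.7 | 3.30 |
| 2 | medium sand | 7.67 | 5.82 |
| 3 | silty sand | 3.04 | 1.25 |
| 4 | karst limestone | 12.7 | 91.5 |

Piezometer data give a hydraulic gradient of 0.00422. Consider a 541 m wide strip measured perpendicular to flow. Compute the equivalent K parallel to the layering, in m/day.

Flow is parallel to layering, so each bed carries its own Darcy discharge and the transmissivities add.
Σ(K_i·b_i) = 3.30×12.7 + 5.82×7.67 + 1.25×3.04 + 91.5×12.7 = 1252 m²/day.
Total thickness b = 36.11 m, so K_eq = Σ(K_i·b_i)/b = 34.68 m/day.

34.7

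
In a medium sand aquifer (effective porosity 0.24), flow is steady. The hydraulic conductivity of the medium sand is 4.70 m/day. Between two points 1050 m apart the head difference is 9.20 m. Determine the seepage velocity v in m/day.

0.172

Hydraulic gradient i = Δh / L = 9.20 / 1050 = 0.008762.
Darcy flux q = K · i = 4.700 × 0.008762 = 0.04118 m/day.
Seepage velocity v = q / n_e = 0.04118 / 0.24 = 0.1716 m/day.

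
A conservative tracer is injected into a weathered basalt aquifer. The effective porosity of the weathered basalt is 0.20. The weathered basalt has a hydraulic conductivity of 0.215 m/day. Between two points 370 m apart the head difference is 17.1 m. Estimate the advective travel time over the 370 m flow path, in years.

Hydraulic gradient i = Δh / L = 17.1 / 370 = 0.04622.
Darcy flux q = K · i = 0.2150 × 0.04622 = 0.009936 m/day.
Seepage velocity v = q / n_e = 0.009936 / 0.20 = 0.04968 m/day.
Travel time t = L / v = 370 / 0.04968 = 7447 days = 20.39 years.

20.4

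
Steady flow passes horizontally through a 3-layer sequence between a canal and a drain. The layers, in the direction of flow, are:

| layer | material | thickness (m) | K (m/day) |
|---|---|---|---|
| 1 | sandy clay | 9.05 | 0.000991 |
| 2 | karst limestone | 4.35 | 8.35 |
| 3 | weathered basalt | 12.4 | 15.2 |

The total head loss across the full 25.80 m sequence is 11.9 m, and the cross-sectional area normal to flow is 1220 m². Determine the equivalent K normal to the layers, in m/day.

0.00282

Flow is perpendicular to layering, so the layers act in series and the equivalent K is the thickness-weighted harmonic mean.
Total thickness L = 9.05 + 4.35 + 12.4 = 25.80 m.
Σ(b_i/K_i) = 9.05/0.000991 + 4.35/8.35 + 12.4/15.2 = 9134 d.
K_eq = L / Σ(b_i/K_i) = 25.80 / 9134 = 0.002825 m/day.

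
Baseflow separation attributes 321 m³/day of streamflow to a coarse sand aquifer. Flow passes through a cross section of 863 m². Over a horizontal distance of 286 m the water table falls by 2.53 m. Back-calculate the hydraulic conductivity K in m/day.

42.0

Hydraulic gradient i = Δh / L = 2.53 / 286 = 0.008846.
From Q = K·A·i, K = Q / (A·i) = 321 / (863.0 × 0.008846) = 42.05 m/day.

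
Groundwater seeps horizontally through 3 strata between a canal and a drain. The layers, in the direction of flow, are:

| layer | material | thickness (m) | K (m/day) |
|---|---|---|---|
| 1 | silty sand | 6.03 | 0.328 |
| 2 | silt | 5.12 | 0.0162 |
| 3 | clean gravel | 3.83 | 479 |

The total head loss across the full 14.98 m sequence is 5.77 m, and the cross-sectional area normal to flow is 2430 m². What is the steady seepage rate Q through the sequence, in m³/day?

Flow is perpendicular to layering, so the layers act in series and the equivalent K is the thickness-weighted harmonic mean.
Total thickness L = 6.03 + 5.12 + 3.83 = 14.98 m.
Σ(b_i/K_i) = 6.03/0.328 + 5.12/0.0162 + 3.83/479 = 334.4 d.
K_eq = L / Σ(b_i/K_i) = 14.98 / 334.4 = 0.04479 m/day.
Q = K_eq · A · (Δh/L) = 0.04479 × 2430 × (5.77/14.98) = 41.92 m³/day.

41.9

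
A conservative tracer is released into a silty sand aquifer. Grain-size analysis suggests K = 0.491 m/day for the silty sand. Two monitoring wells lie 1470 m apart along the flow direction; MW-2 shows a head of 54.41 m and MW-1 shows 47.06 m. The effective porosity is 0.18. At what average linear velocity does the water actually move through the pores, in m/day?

Hydraulic gradient i = (54.41 − 47.06) / 1470 = 7.35 / 1470 = 0.005000.
Darcy flux q = K · i = 0.4910 × 0.005000 = 0.002455 m/day.
Seepage velocity v = q / n_e = 0.002455 / 0.18 = 0.01364 m/day.

0.0136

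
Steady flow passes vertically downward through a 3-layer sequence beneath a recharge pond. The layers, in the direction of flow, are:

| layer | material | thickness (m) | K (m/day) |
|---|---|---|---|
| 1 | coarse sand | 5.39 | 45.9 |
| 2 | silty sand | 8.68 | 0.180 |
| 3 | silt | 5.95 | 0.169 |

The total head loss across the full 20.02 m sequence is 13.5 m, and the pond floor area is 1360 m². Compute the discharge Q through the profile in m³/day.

220

Flow is perpendicular to layering, so the layers act in series and the equivalent K is the thickness-weighted harmonic mean.
Total thickness L = 5.39 + 8.68 + 5.95 = 20.02 m.
Σ(b_i/K_i) = 5.39/45.9 + 8.68/0.180 + 5.95/0.169 = 83.55 d.
K_eq = L / Σ(b_i/K_i) = 20.02 / 83.55 = 0.2396 m/day.
Q = K_eq · A · (Δh/L) = 0.2396 × 1360 × (13.5/20.02) = 219.8 m³/day.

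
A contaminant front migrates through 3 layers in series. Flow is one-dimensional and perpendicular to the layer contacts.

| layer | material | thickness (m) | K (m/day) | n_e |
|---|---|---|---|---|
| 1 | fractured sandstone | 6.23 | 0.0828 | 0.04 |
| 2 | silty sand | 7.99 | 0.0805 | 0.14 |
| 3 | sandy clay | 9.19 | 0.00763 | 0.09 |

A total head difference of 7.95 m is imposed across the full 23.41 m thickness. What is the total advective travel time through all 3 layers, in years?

1.04

With flow normal to the layers, continuity requires the same specific discharge q through every layer.
Σ(b_i/K_i) = 6.23/0.0828 + 7.99/0.0805 + 9.19/0.00763 = 1379 d.
q = Δh / Σ(b_i/K_i) = 7.95 / 1379 = 0.005765 m/day.
In each layer the seepage velocity is v_i = q/n_i, so the layer transit time is t_i = b_i·n_i / q:
  layer 1 (fractured sandstone): t_1 = 6.23 × 0.04 / 0.005765 = 43.22 d
  layer 2 (silty sand): t_2 = 7.99 × 0.14 / 0.005765 = 194.0 d
  layer 3 (sandy clay): t_3 = 9.19 × 0.09 / 0.005765 = 143.5 d
Total t = Σ t_i = 380.7 days = 1.042 years.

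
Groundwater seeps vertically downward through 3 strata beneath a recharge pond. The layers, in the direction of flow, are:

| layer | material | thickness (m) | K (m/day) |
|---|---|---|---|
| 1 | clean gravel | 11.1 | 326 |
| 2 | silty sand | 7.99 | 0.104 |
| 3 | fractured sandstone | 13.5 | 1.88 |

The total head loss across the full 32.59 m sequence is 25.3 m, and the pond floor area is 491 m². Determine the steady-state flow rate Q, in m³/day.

148

Flow is perpendicular to layering, so the layers act in series and the equivalent K is the thickness-weighted harmonic mean.
Total thickness L = 11.1 + 7.99 + 13.5 = 32.59 m.
Σ(b_i/K_i) = 11.1/326 + 7.99/0.104 + 13.5/1.88 = 84.04 d.
K_eq = L / Σ(b_i/K_i) = 32.59 / 84.04 = 0.3878 m/day.
Q = K_eq · A · (Δh/L) = 0.3878 × 491 × (25.3/32.59) = 147.8 m³/day.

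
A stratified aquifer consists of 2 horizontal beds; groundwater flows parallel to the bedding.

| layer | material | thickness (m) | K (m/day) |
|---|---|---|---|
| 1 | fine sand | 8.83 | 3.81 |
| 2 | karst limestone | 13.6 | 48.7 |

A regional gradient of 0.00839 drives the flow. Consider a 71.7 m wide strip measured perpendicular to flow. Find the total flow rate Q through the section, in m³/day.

419

Flow is parallel to layering, so each bed carries its own Darcy discharge and the transmissivities add.
Σ(K_i·b_i) = 3.81×8.83 + 48.7×13.6 = 696.0 m²/day.
Hydraulic gradient i = 0.00839.
Q = Σ(K_i·b_i) · W · i = 696.0 × 71.7 × 0.008390 = 418.7 m³/day.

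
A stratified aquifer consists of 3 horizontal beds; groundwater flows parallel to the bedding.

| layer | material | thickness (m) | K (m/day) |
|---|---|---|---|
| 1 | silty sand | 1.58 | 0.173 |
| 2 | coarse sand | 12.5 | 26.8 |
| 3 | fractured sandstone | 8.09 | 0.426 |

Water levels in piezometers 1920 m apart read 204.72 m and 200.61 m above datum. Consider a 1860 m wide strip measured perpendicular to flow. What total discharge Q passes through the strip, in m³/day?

Flow is parallel to layering, so each bed carries its own Darcy discharge and the transmissivities add.
Σ(K_i·b_i) = 0.173×1.58 + 26.8×12.5 + 0.426×8.09 = 338.7 m²/day.
Hydraulic gradient i = (204.72 − 200.61) / 1920 = 4.11 / 1920 = 0.002141.
Q = Σ(K_i·b_i) · W · i = 338.7 × 1860 × 0.002141 = 1349 m³/day.

1350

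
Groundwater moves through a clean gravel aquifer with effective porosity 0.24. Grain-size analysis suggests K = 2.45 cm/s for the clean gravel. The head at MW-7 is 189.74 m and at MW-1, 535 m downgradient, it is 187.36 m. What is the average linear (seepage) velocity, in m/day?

Convert K: 2.45 cm/s × 864 = 2117 m/day.
Hydraulic gradient i = (189.74 − 187.36) / 535 = 2.38 / 535 = 0.004449.
Darcy flux q = K · i = 2117 × 0.004449 = 9.417 m/day.
Seepage velocity v = q / n_e = 9.417 / 0.24 = 39.24 m/day.

39.2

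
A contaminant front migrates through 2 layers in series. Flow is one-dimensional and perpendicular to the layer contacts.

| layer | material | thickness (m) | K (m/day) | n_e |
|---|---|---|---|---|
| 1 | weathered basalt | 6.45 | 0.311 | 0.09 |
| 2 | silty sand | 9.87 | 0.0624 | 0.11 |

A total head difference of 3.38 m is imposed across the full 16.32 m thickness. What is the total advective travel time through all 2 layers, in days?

88.2

With flow normal to the layers, continuity requires the same specific discharge q through every layer.
Σ(b_i/K_i) = 6.45/0.311 + 9.87/0.0624 = 178.9 d.
q = Δh / Σ(b_i/K_i) = 3.38 / 178.9 = 0.01889 m/day.
In each layer the seepage velocity is v_i = q/n_i, so the layer transit time is t_i = b_i·n_i / q:
  layer 1 (weathered basalt): t_1 = 6.45 × 0.09 / 0.01889 = 30.73 d
  layer 2 (silty sand): t_2 = 9.87 × 0.11 / 0.01889 = 57.47 d
Total t = Σ t_i = 88.20 days.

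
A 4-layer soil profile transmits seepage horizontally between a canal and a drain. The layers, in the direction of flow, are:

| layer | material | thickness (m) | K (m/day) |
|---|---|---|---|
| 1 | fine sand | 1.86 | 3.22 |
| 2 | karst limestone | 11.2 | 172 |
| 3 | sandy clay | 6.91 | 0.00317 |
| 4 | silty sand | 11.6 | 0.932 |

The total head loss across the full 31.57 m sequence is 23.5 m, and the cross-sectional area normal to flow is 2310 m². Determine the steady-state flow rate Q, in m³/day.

24.8

Flow is perpendicular to layering, so the layers act in series and the equivalent K is the thickness-weighted harmonic mean.
Total thickness L = 1.86 + 11.2 + 6.91 + 11.6 = 31.57 m.
Σ(b_i/K_i) = 1.86/3.22 + 11.2/172 + 6.91/0.00317 + 11.6/0.932 = 2193 d.
K_eq = L / Σ(b_i/K_i) = 31.57 / 2193 = 0.01440 m/day.
Q = K_eq · A · (Δh/L) = 0.01440 × 2310 × (23.5/31.57) = 24.75 m³/day.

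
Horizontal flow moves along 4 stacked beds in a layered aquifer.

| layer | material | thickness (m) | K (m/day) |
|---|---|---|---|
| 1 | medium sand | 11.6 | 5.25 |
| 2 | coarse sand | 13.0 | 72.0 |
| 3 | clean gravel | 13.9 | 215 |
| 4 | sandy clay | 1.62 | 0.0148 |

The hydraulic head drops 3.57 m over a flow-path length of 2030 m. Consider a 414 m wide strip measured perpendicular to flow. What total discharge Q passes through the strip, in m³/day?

2900

Flow is parallel to layering, so each bed carries its own Darcy discharge and the transmissivities add.
Σ(K_i·b_i) = 5.25×11.6 + 72.0×13.0 + 215×13.9 + 0.0148×1.62 = 3985 m²/day.
Hydraulic gradient i = Δh / L = 3.57 / 2030 = 0.001759.
Q = Σ(K_i·b_i) · W · i = 3985 × 414 × 0.001759 = 2902 m³/day.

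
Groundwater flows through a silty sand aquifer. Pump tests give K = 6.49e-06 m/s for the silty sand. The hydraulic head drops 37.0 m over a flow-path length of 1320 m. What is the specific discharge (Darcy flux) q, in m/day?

Convert K: 6.49e-06 m/s × 86400 = 0.5607 m/day.
Hydraulic gradient i = Δh / L = 37.0 / 1320 = 0.02803.
Specific discharge q = K · i = 0.5607 × 0.02803 = 0.01572 m/day.

0.0157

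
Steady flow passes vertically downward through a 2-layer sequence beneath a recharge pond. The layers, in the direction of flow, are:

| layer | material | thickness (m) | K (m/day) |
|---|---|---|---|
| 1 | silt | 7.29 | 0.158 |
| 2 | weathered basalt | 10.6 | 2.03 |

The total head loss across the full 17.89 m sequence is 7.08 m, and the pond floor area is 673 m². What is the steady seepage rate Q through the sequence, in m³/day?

92.8

Flow is perpendicular to layering, so the layers act in series and the equivalent K is the thickness-weighted harmonic mean.
Total thickness L = 7.29 + 10.6 = 17.89 m.
Σ(b_i/K_i) = 7.29/0.158 + 10.6/2.03 = 51.36 d.
K_eq = L / Σ(b_i/K_i) = 17.89 / 51.36 = 0.3483 m/day.
Q = K_eq · A · (Δh/L) = 0.3483 × 673 × (7.08/17.89) = 92.77 m³/day.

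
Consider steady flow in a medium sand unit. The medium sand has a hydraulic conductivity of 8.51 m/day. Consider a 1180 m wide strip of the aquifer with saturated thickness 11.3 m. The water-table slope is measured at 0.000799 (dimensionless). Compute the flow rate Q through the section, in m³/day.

90.7

Cross-sectional area A = 1180 × 11.3 = 13334 m².
Hydraulic gradient i = 0.000799.
Darcy's law: Q = K · A · i = 8.510 × 13334 × 0.0007990 = 90.66 m³/day.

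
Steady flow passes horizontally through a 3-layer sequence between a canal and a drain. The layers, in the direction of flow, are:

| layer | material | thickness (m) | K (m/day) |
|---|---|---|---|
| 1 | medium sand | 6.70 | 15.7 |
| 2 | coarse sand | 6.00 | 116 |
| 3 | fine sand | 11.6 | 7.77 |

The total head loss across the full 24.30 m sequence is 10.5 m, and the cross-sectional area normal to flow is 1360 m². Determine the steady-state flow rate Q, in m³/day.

7240

Flow is perpendicular to layering, so the layers act in series and the equivalent K is the thickness-weighted harmonic mean.
Total thickness L = 6.70 + 6.00 + 11.6 = 24.30 m.
Σ(b_i/K_i) = 6.70/15.7 + 6.00/116 + 11.6/7.77 = 1.971 d.
K_eq = L / Σ(b_i/K_i) = 24.30 / 1.971 = 12.33 m/day.
Q = K_eq · A · (Δh/L) = 12.33 × 1360 × (10.5/24.30) = 7244 m³/day.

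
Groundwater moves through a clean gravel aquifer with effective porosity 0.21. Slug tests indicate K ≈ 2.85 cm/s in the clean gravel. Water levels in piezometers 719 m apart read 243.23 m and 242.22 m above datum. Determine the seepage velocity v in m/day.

16.5

Convert K: 2.85 cm/s × 864 = 2462 m/day.
Hydraulic gradient i = (243.23 − 242.22) / 719 = 1.01 / 719 = 0.001405.
Darcy flux q = K · i = 2462 × 0.001405 = 3.459 m/day.
Seepage velocity v = q / n_e = 3.459 / 0.21 = 16.47 m/day.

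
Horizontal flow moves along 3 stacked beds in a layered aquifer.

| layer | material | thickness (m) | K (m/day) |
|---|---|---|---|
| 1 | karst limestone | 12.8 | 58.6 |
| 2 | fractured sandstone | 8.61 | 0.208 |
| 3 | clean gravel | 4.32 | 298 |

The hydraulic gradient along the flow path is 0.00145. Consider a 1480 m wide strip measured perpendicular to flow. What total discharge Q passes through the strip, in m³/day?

Flow is parallel to layering, so each bed carries its own Darcy discharge and the transmissivities add.
Σ(K_i·b_i) = 58.6×12.8 + 0.208×8.61 + 298×4.32 = 2039 m²/day.
Hydraulic gradient i = 0.00145.
Q = Σ(K_i·b_i) · W · i = 2039 × 1480 × 0.001450 = 4376 m³/day.

4380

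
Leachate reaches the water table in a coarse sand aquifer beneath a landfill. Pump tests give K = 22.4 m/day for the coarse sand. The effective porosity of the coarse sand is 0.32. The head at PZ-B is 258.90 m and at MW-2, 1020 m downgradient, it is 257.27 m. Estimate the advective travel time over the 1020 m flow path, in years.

Hydraulic gradient i = (258.90 − 257.27) / 1020 = 1.63 / 1020 = 0.001598.
Darcy flux q = K · i = 22.40 × 0.001598 = 0.03580 m/day.
Seepage velocity v = q / n_e = 0.03580 / 0.32 = 0.1119 m/day.
Travel time t = L / v = 1020 / 0.1119 = 9118 days = 24.96 years.

25.0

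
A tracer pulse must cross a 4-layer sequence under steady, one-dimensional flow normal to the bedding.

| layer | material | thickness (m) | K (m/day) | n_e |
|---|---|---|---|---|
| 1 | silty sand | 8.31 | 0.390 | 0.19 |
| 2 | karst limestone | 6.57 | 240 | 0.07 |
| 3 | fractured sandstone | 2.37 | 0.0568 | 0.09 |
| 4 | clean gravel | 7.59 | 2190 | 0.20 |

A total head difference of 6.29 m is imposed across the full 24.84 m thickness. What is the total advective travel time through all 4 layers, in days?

37.8

With flow normal to the layers, continuity requires the same specific discharge q through every layer.
Σ(b_i/K_i) = 8.31/0.390 + 6.57/240 + 2.37/0.0568 + 7.59/2190 = 63.06 d.
q = Δh / Σ(b_i/K_i) = 6.29 / 63.06 = 0.09974 m/day.
In each layer the seepage velocity is v_i = q/n_i, so the layer transit time is t_i = b_i·n_i / q:
  layer 1 (silty sand): t_1 = 8.31 × 0.19 / 0.09974 = 15.83 d
  layer 2 (karst limestone): t_2 = 6.57 × 0.07 / 0.09974 = 4.611 d
  layer 3 (fractured sandstone): t_3 = 2.37 × 0.09 / 0.09974 = 2.139 d
  layer 4 (clean gravel): t_4 = 7.59 × 0.20 / 0.09974 = 15.22 d
Total t = Σ t_i = 37.80 days.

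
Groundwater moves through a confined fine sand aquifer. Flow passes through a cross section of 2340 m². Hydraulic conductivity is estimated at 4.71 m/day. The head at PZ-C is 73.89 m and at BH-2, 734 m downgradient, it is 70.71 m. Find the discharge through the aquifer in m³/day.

Hydraulic gradient i = (73.89 − 70.71) / 734 = 3.18 / 734 = 0.004332.
Darcy's law: Q = K · A · i = 4.710 × 2340 × 0.004332 = 47.75 m³/day.

47.7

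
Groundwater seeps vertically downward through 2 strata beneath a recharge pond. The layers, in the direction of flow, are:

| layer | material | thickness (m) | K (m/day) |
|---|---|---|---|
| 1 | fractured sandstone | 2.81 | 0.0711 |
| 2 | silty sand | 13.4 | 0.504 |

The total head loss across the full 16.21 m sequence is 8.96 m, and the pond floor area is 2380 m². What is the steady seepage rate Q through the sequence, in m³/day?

323

Flow is perpendicular to layering, so the layers act in series and the equivalent K is the thickness-weighted harmonic mean.
Total thickness L = 2.81 + 13.4 = 16.21 m.
Σ(b_i/K_i) = 2.81/0.0711 + 13.4/0.504 = 66.11 d.
K_eq = L / Σ(b_i/K_i) = 16.21 / 66.11 = 0.2452 m/day.
Q = K_eq · A · (Δh/L) = 0.2452 × 2380 × (8.96/16.21) = 322.6 m³/day.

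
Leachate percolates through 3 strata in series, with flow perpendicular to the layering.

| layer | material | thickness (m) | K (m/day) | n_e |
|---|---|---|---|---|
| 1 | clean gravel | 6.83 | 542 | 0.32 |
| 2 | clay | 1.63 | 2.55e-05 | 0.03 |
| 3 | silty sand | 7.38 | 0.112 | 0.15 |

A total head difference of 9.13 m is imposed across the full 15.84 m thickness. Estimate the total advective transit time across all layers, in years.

64.1

With flow normal to the layers, continuity requires the same specific discharge q through every layer.
Σ(b_i/K_i) = 6.83/542 + 1.63/2.55e-05 + 7.38/0.112 = 63987 d.
q = Δh / Σ(b_i/K_i) = 9.13 / 63987 = 0.0001427 m/day.
In each layer the seepage velocity is v_i = q/n_i, so the layer transit time is t_i = b_i·n_i / q:
  layer 1 (clean gravel): t_1 = 6.83 × 0.32 / 0.0001427 = 15318 d
  layer 2 (clay): t_2 = 1.63 × 0.03 / 0.0001427 = 342.7 d
  layer 3 (silty sand): t_3 = 7.38 × 0.15 / 0.0001427 = 7758 d
Total t = Σ t_i = 23419 days = 64.12 years.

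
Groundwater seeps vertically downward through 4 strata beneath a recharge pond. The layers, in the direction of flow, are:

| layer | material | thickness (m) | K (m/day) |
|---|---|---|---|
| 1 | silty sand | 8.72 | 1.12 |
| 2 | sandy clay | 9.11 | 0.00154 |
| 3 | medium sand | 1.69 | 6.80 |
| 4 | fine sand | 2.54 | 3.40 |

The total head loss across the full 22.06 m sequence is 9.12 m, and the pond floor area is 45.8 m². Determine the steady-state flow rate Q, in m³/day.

0.0705

Flow is perpendicular to layering, so the layers act in series and the equivalent K is the thickness-weighted harmonic mean.
Total thickness L = 8.72 + 9.11 + 1.69 + 2.54 = 22.06 m.
Σ(b_i/K_i) = 8.72/1.12 + 9.11/0.00154 + 1.69/6.80 + 2.54/3.40 = 5924 d.
K_eq = L / Σ(b_i/K_i) = 22.06 / 5924 = 0.003724 m/day.
Q = K_eq · A · (Δh/L) = 0.003724 × 45.8 × (9.12/22.06) = 0.07050 m³/day.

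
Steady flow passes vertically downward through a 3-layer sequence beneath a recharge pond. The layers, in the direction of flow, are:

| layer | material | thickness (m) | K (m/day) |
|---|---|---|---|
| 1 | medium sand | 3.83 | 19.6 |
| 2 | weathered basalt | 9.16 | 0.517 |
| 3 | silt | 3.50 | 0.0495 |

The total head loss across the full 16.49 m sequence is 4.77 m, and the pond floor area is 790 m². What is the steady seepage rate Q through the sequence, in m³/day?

Flow is perpendicular to layering, so the layers act in series and the equivalent K is the thickness-weighted harmonic mean.
Total thickness L = 3.83 + 9.16 + 3.50 = 16.49 m.
Σ(b_i/K_i) = 3.83/19.6 + 9.16/0.517 + 3.50/0.0495 = 88.62 d.
K_eq = L / Σ(b_i/K_i) = 16.49 / 88.62 = 0.1861 m/day.
Q = K_eq · A · (Δh/L) = 0.1861 × 790 × (4.77/16.49) = 42.52 m³/day.

42.5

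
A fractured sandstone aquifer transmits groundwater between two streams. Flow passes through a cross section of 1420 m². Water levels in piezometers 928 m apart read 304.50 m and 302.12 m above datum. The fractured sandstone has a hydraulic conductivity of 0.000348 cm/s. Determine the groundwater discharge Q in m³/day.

Convert K: 0.000348 cm/s × 864 = 0.3007 m/day.
Hydraulic gradient i = (304.50 − 302.12) / 928 = 2.38 / 928 = 0.002565.
Darcy's law: Q = K · A · i = 0.3007 × 1420 × 0.002565 = 1.095 m³/day.

1.09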